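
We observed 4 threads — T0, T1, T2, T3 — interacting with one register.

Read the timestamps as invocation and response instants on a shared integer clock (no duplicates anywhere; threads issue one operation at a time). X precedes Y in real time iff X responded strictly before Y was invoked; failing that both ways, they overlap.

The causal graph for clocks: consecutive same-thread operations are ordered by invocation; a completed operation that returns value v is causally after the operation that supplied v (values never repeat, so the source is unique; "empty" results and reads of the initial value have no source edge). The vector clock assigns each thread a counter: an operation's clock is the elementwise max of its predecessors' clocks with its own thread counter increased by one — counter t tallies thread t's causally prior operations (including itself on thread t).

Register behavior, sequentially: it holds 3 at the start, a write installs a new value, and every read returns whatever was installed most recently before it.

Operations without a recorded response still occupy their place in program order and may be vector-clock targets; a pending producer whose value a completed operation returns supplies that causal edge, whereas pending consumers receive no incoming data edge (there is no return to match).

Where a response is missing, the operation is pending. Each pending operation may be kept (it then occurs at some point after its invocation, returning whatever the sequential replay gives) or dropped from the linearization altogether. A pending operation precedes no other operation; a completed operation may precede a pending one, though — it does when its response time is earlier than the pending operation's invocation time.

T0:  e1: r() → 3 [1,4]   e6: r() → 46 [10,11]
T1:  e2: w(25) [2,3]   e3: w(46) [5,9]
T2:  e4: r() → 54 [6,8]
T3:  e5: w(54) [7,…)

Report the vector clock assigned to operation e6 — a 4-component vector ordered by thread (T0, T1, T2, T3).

invoked at 7, e5 has no predecessors; its own T3 bump gives (0, 0, 0, 1)
invoked at 2, e2 has no predecessors; its own T1 bump gives (0, 1, 0, 0)
invoked at 1, e1 has no predecessors; its own T0 bump gives (1, 0, 0, 0)
invoked at 6, e4 merges VC(e5)=(0, 0, 0, 1) and bumps T2's slot → (0, 0, 1, 1)
invoked at 5, e3 merges VC(e2)=(0, 1, 0, 0) and bumps T1's slot → (0, 2, 0, 0)
invoked at 10, e6 merges VC(e1)=(1, 0, 0, 0), VC(e3)=(0, 2, 0, 0) and bumps T0's slot → (2, 2, 0, 0)
target: VC(e6) = (2, 2, 0, 0)

(2, 2, 0, 0)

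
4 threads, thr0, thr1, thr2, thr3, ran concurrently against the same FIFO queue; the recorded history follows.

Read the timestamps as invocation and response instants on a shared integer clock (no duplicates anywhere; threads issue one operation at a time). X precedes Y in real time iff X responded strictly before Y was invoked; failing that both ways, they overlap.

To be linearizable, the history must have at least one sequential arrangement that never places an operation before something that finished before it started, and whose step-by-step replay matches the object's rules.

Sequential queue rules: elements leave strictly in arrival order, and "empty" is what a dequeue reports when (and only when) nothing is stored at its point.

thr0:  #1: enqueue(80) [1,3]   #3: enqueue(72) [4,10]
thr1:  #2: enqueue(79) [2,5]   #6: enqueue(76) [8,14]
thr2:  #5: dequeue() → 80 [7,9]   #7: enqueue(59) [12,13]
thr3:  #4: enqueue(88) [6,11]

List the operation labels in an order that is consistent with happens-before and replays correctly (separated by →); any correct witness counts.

#1 → #2 → #3 → #4 → #5 → #6 → #7

after step 1 (#1 enqueue(80)): queue <80>
after step 2 (#2 enqueue(79)): queue <80,79>
after step 3 (#3 enqueue(72)): queue <80,79,72>
after step 4 (#4 enqueue(88)): queue <80,79,72,88>
after step 5 (#5 dequeue() → 80): queue <79,72,88>
after step 6 (#6 enqueue(76)): queue <79,72,88,76>
after step 7 (#7 enqueue(59)): queue <79,72,88,76,59>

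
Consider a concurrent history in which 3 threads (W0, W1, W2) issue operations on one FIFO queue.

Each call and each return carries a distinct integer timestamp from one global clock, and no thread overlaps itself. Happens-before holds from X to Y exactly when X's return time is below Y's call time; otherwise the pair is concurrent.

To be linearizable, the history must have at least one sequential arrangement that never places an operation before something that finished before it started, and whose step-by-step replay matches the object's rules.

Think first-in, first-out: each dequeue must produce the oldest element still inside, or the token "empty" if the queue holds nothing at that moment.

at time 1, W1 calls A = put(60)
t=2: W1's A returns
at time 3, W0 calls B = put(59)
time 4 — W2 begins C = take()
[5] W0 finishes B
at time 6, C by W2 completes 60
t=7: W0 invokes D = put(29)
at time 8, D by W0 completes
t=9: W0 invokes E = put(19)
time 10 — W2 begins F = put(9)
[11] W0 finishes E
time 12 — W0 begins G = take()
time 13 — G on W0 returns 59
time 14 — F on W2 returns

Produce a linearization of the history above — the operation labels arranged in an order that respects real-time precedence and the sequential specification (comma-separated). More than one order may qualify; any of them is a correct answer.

after step 1 (A put(60)): queue <60>
after step 2 (B put(59)): queue <60,59>
after step 3 (C take() → 60): queue <59>
after step 4 (D put(29)): queue <59,29>
after step 5 (E put(19)): queue <59,29,19>
after step 6 (F put(9)): queue <59,29,19,9>
after step 7 (G take() → 59): queue <29,19,9>

A, B, C, D, E, F, G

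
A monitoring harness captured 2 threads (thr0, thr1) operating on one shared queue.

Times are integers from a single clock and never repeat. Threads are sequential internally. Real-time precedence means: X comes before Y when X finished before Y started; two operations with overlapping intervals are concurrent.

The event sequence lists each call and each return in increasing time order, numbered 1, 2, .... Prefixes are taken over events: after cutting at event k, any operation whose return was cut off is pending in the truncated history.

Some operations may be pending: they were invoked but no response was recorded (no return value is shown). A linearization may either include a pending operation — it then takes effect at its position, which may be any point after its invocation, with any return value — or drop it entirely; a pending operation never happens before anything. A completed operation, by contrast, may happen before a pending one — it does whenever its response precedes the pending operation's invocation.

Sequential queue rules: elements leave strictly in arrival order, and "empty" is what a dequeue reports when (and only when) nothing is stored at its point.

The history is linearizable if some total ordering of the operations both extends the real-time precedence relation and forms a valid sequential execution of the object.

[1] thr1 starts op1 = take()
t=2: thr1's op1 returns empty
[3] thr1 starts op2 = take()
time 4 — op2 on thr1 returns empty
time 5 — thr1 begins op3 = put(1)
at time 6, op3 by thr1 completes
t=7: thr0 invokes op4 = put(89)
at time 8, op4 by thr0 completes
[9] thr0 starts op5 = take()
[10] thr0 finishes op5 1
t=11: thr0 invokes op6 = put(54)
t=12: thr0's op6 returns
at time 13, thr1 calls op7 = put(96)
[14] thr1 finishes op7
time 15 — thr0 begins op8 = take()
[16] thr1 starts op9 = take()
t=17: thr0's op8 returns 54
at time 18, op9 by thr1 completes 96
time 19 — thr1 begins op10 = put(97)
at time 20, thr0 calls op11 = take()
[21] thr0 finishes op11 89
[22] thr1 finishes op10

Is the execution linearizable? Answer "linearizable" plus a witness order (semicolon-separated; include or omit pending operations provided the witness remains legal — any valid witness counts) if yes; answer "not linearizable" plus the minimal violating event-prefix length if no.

the violation lands at event 18, op9's response at time 18: events 1..17 linearize, events 1..18 do not
2 orders of the 9 completed queue ops respect real time; none is legal
e.g. op1, op2, op3, op4, op5, op6, op7, op8, op9: illegal at step 8, since op8 take() → 54 cannot apply there
e.g. op1, op2, op3, op4, op5, op6, op7, op9, op8: illegal at step 8, since op9 take() → 96 cannot apply there

not linearizable — minimal violating prefix: 18 events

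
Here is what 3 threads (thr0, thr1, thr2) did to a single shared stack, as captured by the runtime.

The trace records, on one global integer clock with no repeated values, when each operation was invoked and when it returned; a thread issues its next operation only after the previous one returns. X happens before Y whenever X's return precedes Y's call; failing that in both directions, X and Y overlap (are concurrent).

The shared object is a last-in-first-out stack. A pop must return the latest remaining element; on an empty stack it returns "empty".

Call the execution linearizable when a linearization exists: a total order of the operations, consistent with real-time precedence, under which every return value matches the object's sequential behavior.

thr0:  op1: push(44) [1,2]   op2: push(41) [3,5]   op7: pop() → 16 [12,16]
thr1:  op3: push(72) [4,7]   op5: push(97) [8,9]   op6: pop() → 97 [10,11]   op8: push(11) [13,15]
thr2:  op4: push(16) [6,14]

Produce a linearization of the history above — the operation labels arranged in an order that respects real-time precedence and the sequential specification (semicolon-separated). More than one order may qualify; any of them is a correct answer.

1. op1 push(44), leaving stack <44>
2. op2 push(41), leaving stack <44,41>
3. op3 push(72), leaving stack <44,41,72>
4. op4 push(16), leaving stack <44,41,72,16>
5. op5 push(97), leaving stack <44,41,72,16,97>
6. op6 pop() → 97, leaving stack <44,41,72,16>
7. op7 pop() → 16, leaving stack <44,41,72>
8. op8 push(11), leaving stack <44,41,72,11>

op1; op2; op3; op4; op5; op6; op7; op8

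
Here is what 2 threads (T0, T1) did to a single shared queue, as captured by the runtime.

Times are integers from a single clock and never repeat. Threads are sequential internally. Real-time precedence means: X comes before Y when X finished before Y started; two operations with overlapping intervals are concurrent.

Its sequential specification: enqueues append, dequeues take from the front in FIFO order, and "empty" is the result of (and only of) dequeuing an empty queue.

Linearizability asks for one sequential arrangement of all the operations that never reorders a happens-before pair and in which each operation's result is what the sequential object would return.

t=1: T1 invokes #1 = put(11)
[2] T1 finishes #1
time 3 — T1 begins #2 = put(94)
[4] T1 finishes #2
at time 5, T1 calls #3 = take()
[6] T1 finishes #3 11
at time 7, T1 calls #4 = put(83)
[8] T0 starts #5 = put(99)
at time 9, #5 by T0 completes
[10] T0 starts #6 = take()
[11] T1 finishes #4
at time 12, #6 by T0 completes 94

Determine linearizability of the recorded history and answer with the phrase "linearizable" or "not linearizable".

linearizable

a witness: #1, #2, #3, #4, #5, #6
after step 1 (#1 put(11)): queue <11>
after step 2 (#2 put(94)): queue <11,94>
after step 3 (#3 take() → 11): queue <94>
after step 4 (#4 put(83)): queue <94,83>
after step 5 (#5 put(99)): queue <94,83,99>
after step 6 (#6 take() → 94): queue <83,99>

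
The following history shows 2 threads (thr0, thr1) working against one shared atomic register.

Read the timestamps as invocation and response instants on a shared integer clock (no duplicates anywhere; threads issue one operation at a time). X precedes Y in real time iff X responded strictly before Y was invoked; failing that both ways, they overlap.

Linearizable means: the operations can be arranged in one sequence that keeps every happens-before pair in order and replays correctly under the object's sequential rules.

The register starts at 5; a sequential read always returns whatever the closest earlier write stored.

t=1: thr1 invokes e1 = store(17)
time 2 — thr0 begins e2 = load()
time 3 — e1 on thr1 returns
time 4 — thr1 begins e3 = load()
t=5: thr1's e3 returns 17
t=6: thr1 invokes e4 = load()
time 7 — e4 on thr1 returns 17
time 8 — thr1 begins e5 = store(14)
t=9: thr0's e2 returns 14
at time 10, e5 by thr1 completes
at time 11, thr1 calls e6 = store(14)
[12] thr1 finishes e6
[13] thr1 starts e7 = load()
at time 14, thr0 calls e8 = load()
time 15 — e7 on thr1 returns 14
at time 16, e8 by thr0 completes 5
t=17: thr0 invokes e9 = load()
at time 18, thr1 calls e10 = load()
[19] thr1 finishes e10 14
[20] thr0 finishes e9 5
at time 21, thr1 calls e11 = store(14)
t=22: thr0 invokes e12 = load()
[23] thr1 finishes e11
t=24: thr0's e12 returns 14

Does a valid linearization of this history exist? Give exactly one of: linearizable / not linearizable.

not linearizable

through event 15 a valid linearization exists; event 16 (e8 responding at time 16) ends that
all 10 real-time-respecting orders fail — 8 completed atomic register operations, no legal replay
one such order, e1, e2, e3, e4, e5, e6, e7, e8, breaks at step 2 where e2 load() → 14 is illegal
one such order, e1, e2, e3, e4, e5, e6, e8, e7, breaks at step 2 where e2 load() → 14 is illegal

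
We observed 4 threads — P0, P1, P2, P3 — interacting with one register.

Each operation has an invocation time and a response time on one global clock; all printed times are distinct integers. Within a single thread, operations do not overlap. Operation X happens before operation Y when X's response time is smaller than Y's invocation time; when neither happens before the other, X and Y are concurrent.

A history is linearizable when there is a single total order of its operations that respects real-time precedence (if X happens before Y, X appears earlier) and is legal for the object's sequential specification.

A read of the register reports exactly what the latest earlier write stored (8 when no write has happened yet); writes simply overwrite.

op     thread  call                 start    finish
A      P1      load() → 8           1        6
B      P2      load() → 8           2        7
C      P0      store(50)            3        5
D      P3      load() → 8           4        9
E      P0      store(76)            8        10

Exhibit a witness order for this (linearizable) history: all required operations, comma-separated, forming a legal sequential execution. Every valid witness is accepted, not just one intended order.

A, B, D, C, E

1. A load() → 8, leaving value 8
2. B load() → 8, leaving value 8
3. D load() → 8, leaving value 8
4. C store(50), leaving value 50
5. E store(76), leaving value 76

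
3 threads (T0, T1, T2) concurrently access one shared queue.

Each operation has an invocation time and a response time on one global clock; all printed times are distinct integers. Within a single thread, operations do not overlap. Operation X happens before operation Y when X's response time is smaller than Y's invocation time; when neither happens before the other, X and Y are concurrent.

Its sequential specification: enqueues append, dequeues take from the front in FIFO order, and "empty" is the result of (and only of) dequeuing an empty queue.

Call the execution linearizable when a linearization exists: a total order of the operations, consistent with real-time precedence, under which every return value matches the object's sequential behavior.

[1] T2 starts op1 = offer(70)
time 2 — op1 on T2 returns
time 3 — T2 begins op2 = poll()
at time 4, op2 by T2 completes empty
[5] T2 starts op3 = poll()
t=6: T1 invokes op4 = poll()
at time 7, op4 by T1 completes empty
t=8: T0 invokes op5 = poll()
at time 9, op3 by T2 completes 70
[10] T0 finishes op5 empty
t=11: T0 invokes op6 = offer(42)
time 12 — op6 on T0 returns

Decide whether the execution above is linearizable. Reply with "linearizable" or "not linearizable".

not linearizable

prefix check: 1..3 passes, 1..4 fails once op2's time-4 response joins
one real-time candidate order over the 2 completed operations — the queue replay rejects it
for example op1, op2 fails at step 2: op2 poll() → empty is not legal there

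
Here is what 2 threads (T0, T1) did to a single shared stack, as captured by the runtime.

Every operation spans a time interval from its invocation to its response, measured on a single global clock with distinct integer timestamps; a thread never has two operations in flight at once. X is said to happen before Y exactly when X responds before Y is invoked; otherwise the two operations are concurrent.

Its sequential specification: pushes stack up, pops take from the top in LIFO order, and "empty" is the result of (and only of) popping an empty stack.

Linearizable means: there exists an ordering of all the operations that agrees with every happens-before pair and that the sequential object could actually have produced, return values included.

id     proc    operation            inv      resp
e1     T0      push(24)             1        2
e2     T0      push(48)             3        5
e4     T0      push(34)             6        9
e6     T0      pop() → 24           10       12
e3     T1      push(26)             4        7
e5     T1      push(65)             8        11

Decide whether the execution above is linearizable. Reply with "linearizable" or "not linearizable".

prefix check: 1..11 passes, 1..12 fails once e6's time-12 response joins
the 6 completed operations admit 8 real-time orders; each fails the stack replay
sample order e1, e2, e3, e4, e5, e6 stalls at step 6 — e6 pop() → 24 has no legal effect
sample order e1, e2, e3, e4, e6, e5 stalls at step 5 — e6 pop() → 24 has no legal effect

not linearizable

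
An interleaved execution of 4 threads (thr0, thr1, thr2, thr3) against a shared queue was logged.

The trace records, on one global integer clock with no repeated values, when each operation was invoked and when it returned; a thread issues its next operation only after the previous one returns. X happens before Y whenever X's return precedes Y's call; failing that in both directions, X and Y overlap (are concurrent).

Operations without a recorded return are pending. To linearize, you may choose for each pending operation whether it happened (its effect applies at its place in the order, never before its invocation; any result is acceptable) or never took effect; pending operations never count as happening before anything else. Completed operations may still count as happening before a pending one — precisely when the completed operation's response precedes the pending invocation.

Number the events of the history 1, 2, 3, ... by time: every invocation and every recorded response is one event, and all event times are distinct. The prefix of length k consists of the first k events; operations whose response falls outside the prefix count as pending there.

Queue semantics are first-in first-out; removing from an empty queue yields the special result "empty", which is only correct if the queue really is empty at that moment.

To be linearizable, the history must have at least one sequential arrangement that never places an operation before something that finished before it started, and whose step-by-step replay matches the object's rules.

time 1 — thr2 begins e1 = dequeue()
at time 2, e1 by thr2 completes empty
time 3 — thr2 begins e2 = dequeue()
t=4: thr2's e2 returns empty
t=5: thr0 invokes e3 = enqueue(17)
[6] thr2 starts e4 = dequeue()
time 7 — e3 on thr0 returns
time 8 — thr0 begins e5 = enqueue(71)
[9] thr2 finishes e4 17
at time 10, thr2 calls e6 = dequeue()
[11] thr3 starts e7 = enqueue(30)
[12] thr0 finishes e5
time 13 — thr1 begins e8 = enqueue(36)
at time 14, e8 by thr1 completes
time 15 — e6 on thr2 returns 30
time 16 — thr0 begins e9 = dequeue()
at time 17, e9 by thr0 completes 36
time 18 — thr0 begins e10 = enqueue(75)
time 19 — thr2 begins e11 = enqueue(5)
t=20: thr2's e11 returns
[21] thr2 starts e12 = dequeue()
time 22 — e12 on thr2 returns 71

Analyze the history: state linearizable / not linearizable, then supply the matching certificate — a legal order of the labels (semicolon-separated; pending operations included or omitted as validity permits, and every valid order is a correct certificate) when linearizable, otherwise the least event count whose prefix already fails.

through event 16 a valid linearization exists; event 17 (e9 responding at time 17) ends that
no legal order exists: 8 real-time-consistent candidates over 8 completed queue operations, all rejected
no completion choice of the 1 pending operation (e7) rescues it — every subset was tried
sample order e1, e2, e3, e4, e5, e6, e8, e9 (pending dropped) stalls at step 6 — e6 dequeue() → 30 has no legal effect
sample order e1, e2, e3, e4, e5, e8, e6, e9 (pending dropped) stalls at step 7 — e6 dequeue() → 30 has no legal effect

not linearizable — minimal violating prefix: 17 events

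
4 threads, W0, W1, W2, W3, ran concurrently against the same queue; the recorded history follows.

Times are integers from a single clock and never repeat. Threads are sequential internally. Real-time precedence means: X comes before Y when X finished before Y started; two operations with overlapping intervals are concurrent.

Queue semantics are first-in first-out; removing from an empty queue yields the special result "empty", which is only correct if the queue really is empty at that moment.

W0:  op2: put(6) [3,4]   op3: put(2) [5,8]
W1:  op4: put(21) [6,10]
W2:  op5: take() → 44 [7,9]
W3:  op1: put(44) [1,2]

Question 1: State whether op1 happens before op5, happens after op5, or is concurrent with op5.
Answer: before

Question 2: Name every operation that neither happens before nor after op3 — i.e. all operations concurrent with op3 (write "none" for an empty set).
Answer: op4, op5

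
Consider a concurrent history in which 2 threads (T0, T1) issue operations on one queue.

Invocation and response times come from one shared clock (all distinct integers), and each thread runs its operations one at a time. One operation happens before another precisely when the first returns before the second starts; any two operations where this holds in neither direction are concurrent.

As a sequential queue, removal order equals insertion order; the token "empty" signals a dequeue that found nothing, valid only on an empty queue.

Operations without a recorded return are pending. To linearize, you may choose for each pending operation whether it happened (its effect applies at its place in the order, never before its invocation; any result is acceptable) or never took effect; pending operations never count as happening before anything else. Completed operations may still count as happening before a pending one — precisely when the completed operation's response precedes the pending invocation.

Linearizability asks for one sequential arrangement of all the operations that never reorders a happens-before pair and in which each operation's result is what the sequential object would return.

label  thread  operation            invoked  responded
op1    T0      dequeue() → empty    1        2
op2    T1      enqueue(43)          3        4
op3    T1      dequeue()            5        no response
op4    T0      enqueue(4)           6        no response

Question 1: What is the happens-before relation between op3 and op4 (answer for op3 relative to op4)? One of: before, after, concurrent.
concurrent

op3 spans [5,…), op4 spans [6,…)
the intervals overlap in both directions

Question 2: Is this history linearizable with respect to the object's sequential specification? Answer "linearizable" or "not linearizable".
linearizable

witness order: op1, op2
1. op1 dequeue() → empty, leaving queue <>
2. op2 enqueue(43), leaving queue <43>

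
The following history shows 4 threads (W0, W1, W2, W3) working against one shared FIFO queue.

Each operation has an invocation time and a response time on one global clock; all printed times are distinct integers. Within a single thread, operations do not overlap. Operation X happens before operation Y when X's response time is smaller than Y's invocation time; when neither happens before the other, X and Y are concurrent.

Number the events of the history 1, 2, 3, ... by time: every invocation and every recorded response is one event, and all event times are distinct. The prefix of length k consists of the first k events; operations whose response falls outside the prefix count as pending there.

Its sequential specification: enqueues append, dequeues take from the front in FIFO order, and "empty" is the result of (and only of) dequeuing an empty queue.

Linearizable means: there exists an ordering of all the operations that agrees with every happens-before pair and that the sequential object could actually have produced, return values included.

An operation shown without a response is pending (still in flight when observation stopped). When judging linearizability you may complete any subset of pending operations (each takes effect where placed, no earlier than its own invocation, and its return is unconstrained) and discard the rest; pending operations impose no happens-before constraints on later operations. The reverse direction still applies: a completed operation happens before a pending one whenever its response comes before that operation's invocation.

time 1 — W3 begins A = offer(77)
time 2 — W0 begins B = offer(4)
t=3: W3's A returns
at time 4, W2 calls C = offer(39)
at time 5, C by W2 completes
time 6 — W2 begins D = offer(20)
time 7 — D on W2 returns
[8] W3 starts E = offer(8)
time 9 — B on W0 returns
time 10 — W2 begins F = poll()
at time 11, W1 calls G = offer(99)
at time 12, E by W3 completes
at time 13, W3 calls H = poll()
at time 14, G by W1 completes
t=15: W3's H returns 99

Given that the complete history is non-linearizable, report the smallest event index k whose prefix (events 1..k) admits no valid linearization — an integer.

15

events 1..14 are still linearizable — one witness is A, B, C, D, E, F, G:
1. A offer(77), leaving queue <77>
2. B offer(4), leaving queue <77,4>
3. C offer(39), leaving queue <77,4,39>
4. D offer(20), leaving queue <77,4,39,20>
5. E offer(8), leaving queue <77,4,39,20,8>
6. F poll() (pending, included), leaving queue <4,39,20,8>
7. G offer(99), leaving queue <4,39,20,8,99>
at event 15 (H's time-15 response) nothing linearizes any more
including or dropping the 1 pending operation (F) in any combination fails
take A, B, C, D, E, G, H (pending dropped): step 7 already fails, because H poll() → 99 cannot occur there
take A, B, C, D, E, H, G (pending dropped): step 6 already fails, because H poll() → 99 cannot occur there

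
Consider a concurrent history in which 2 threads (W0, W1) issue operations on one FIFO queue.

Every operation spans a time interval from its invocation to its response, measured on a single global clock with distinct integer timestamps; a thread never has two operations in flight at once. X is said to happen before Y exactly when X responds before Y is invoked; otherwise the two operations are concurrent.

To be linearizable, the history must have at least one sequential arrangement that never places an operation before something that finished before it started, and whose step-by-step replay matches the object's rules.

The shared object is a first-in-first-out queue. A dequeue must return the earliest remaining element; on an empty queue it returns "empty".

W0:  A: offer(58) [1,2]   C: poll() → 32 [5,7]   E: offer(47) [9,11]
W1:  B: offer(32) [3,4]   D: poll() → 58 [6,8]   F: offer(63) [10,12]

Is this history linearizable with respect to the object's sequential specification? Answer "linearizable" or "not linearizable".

linearizable

witness order: A, B, D, C, E, F
step 1: A offer(58) — queue <58>
step 2: B offer(32) — queue <58,32>
step 3: D poll() → 58 — queue <32>
step 4: C poll() → 32 — queue <>
step 5: E offer(47) — queue <47>
step 6: F offer(63) — queue <47,63>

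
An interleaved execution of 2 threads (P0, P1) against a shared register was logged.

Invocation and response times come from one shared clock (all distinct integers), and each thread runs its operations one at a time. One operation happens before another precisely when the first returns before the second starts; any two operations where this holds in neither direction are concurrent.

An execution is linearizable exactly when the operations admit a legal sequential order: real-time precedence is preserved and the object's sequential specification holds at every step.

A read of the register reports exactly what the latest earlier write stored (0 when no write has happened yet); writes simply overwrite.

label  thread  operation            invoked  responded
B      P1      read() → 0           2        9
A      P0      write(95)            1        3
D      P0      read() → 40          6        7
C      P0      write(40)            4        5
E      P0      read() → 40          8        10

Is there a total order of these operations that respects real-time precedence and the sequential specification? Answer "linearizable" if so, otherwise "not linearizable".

a witness: B, A, C, D, E
1. B read() → 0, leaving value 0
2. A write(95), leaving value 95
3. C write(40), leaving value 40
4. D read() → 40, leaving value 40
5. E read() → 40, leaving value 40

linearizable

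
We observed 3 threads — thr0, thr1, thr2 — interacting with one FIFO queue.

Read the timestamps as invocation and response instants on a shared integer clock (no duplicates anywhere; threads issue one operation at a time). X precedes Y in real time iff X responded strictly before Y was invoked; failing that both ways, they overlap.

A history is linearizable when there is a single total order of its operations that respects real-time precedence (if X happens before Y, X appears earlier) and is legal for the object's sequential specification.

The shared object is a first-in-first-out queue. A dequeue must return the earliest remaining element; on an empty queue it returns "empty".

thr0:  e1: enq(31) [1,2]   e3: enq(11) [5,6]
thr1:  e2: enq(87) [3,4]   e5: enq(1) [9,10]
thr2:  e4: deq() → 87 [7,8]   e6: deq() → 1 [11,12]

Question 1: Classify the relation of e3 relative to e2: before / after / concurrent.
e3 spans [5,6], e2 spans [3,4]
resp(e2)=4 < inv(e3)=5

after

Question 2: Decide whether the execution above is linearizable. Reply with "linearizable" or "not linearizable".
cut after 7 events: linearizable; cut after 8 events (e4 responds, time 8): not linearizable
exhaustive check: the 4 completed FIFO queue ops admit one real-time order; illegal
take e1, e2, e3, e4: step 4 already fails, because e4 deq() → 87 cannot occur there

not linearizable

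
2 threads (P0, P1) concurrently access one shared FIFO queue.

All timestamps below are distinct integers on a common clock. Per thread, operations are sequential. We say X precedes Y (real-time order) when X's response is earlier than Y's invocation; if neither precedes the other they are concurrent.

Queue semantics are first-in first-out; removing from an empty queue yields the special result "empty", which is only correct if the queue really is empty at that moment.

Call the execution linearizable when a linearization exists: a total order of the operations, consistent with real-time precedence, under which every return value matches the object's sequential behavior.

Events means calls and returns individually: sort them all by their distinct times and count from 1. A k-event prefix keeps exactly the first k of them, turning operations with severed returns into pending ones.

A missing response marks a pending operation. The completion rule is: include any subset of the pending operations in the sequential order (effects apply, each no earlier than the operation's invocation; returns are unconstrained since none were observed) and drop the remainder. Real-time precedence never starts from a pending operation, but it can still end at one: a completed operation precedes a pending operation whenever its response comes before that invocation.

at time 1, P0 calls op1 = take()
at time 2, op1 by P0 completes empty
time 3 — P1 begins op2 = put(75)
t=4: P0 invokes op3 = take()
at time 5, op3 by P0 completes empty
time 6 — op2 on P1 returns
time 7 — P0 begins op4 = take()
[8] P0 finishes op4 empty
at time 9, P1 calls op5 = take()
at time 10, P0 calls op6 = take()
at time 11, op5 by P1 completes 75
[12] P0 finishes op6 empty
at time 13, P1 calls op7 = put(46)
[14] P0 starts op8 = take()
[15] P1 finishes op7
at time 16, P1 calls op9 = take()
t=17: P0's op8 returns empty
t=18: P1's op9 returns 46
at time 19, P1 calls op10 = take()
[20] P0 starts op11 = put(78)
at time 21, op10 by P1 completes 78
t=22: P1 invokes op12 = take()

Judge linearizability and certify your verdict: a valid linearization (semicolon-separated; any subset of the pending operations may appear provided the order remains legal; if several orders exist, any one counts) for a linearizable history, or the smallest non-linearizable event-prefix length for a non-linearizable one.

not linearizable — minimal violating prefix: 8 events

events 1..7 are fine; event 8 — the response of op4 at time 8 — makes the prefix non-linearizable
4 completed operations, 2 real-time-consistent orders — every FIFO queue replay fails
one such order, op1, op2, op3, op4, breaks at step 3 where op3 take() → empty is illegal
one such order, op1, op3, op2, op4, breaks at step 4 where op4 take() → empty is illegal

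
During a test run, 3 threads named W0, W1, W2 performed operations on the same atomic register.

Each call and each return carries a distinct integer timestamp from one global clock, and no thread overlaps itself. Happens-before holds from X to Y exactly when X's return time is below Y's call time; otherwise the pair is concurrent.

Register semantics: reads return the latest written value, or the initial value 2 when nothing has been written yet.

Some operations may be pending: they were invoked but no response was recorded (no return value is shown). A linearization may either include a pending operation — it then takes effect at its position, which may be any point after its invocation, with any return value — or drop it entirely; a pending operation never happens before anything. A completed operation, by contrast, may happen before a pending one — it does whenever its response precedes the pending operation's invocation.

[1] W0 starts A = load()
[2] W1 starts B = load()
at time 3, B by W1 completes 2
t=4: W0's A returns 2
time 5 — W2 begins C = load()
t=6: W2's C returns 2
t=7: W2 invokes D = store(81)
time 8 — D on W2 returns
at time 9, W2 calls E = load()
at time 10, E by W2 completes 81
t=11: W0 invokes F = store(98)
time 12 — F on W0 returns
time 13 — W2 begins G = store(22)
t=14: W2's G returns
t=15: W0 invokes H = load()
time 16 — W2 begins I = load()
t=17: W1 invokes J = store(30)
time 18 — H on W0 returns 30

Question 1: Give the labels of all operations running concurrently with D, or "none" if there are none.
none

D runs from 7 to 8; window-overlapping ops are concurrent
A [1,4]: before
B [2,3]: before
C [5,6]: before
E [9,10]: after
F [11,12]: after
G [13,14]: after
H [15,18]: after
I [16,…): after
J [17,…): after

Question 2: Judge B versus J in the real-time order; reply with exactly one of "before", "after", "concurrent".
before

B spans [2,3], J spans [17,…)
resp(B)=3 < inv(J)=17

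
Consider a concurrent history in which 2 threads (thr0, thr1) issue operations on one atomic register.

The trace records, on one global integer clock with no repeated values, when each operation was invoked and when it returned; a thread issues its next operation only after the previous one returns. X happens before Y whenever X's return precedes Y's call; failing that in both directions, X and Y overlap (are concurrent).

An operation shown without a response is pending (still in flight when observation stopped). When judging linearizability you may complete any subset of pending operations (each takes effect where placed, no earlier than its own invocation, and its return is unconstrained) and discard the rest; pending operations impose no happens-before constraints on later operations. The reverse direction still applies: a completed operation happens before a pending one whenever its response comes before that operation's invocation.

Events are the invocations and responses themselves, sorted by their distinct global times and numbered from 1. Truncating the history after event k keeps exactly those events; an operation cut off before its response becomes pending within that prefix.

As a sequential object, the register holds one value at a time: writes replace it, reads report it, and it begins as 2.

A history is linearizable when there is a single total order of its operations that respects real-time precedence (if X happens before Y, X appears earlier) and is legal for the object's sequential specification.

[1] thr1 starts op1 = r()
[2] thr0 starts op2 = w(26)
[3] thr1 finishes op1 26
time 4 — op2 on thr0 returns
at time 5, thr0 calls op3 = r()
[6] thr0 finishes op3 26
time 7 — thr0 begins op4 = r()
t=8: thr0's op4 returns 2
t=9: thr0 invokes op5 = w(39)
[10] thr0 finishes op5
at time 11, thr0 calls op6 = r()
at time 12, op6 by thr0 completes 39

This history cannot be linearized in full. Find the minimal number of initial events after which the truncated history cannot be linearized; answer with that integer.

8

events 1..7 are still linearizable — one witness is op2, op1, op3:
step 1: op2 w(26) — value 26
step 2: op1 r() → 26 — value 26
step 3: op3 r() → 26 — value 26
include event 8 — op4 responding at 8 — and every candidate order breaks
sample order op1, op2, op3, op4 stalls at step 1 — op1 r() → 26 has no legal effect
sample order op2, op1, op3, op4 stalls at step 4 — op4 r() → 2 has no legal effect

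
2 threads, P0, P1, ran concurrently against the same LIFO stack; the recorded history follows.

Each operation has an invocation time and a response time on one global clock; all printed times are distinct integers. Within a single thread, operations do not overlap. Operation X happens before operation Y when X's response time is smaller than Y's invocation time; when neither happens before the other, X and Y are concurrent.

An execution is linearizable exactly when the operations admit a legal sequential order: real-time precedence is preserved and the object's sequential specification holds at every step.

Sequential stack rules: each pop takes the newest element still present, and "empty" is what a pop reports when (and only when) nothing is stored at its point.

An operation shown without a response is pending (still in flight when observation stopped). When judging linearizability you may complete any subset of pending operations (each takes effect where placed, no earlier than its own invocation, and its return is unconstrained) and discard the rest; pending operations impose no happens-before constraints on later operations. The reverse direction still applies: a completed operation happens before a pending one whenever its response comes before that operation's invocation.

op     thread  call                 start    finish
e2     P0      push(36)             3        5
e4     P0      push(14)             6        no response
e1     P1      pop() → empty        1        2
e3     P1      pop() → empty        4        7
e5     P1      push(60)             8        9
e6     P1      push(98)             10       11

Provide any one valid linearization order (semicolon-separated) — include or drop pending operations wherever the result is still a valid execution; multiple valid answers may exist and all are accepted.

e1; e3; e2; e4; e5; e6

step 1: e1 pop() → empty — stack <>
step 2: e3 pop() → empty — stack <>
step 3: e2 push(36) — stack <36>
step 4: e4 push(14) (pending, included) — stack <36,14>
step 5: e5 push(60) — stack <36,14,60>
step 6: e6 push(98) — stack <36,14,60,98>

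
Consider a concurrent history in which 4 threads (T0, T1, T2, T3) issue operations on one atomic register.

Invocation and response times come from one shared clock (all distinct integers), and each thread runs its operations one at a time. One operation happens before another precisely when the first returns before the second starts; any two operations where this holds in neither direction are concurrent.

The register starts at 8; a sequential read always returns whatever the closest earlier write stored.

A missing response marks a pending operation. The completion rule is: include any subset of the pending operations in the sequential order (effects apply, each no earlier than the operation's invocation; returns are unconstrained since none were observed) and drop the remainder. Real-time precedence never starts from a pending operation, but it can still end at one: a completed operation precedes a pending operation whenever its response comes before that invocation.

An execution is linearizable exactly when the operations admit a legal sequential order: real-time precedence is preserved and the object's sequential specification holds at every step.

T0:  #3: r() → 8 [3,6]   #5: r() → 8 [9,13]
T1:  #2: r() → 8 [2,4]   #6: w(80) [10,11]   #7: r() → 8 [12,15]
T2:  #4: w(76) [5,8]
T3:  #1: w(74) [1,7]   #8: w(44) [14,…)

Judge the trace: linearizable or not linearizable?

the violation lands at event 13, #5's response at time 13: events 1..12 linearize, events 1..13 do not
no legal order exists: 24 real-time-consistent candidates over 6 completed atomic register operations, all rejected
completion choices over the 1 pending operation (#7) were checked; none helps
sample order #1, #2, #3, #4, #5, #6 (pending dropped) stalls at step 2 — #2 r() → 8 has no legal effect
sample order #1, #2, #3, #4, #6, #5 (pending dropped) stalls at step 2 — #2 r() → 8 has no legal effect

not linearizable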